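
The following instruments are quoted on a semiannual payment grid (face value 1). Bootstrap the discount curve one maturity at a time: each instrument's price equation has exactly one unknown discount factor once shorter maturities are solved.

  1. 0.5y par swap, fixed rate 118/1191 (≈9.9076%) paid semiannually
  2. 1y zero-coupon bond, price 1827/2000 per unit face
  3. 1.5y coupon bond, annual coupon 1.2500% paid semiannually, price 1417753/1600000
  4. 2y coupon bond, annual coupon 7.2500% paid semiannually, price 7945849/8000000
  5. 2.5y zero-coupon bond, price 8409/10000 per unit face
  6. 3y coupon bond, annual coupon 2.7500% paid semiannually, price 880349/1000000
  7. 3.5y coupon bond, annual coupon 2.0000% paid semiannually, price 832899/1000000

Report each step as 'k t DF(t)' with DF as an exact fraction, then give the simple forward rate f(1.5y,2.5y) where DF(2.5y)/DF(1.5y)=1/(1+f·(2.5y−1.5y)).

step 1 [0.5y] swap r/2=59/1191: DF=(1 − 59/1191·(0))/(1+59/1191) = 1191/1250 ≈ 0.952800
step 2 [1y] zero: DF = P = 1827/2000 ≈ 0.913500
step 3 [1.5y] bond c/2=1/160: DF=(1417753/1600000 − 1/160·(0.952800+0.913500))/(1+1/160) = 869/1000 ≈ 0.869000
step 4 [2y] bond c/2=29/800: DF=(7945849/8000000 − 29/800·(0.952800+0.913500+0.869000))/(1+29/800) = 2157/2500 ≈ 0.862800
step 5 [2.5y] zero: DF = P = 8409/10000 ≈ 0.840900
step 6 [3y] bond c/2=11/800: DF=(880349/1000000 − 11/800·(0.952800+0.913500+0.869000+0.862800+0.840900))/(1+11/800) = 4041/5000 ≈ 0.808200
step 7 [3.5y] bond c/2=1/100: DF=(832899/1000000 − 1/100·(0.952800+0.913500+0.869000+0.862800+0.840900+0.808200))/(1+1/100) = 7727/10000 ≈ 0.772700

1 1/2 1191/1250
2 1 1827/2000
3 3/2 869/1000
4 2 2157/2500
5 5/2 8409/10000
6 3 4041/5000
7 7/2 7727/10000
f(1.5y,2.5y) = ((869/1000)/(8409/10000) − 1)/(1) = 281/8409 ≈ 3.3417%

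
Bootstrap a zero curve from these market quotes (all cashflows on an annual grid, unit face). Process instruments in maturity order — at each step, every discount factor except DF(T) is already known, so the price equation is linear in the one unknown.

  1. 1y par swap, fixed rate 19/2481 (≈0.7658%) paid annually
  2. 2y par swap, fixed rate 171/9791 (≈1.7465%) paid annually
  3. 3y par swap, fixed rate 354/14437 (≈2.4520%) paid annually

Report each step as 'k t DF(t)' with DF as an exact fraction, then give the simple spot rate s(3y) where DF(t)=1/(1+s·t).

1 1 2481/2500
2 2 4829/5000
3 3 2323/2500
s(3y) = (1/(2323/2500) − 1)/(3) = 59/2323 ≈ 2.5398%

step 1 [1y] swap r/1=19/2481: DF=(1 − 19/2481·(0))/(1+19/2481) = 2481/2500 ≈ 0.992400
step 2 [2y] swap r/1=171/9791: DF=(1 − 171/9791·(0.992400))/(1+171/9791) = 4829/5000 ≈ 0.965800
step 3 [3y] swap r/1=354/14437: DF=(1 − 354/14437·(0.992400+0.965800))/(1+354/14437) = 2323/2500 ≈ 0.929200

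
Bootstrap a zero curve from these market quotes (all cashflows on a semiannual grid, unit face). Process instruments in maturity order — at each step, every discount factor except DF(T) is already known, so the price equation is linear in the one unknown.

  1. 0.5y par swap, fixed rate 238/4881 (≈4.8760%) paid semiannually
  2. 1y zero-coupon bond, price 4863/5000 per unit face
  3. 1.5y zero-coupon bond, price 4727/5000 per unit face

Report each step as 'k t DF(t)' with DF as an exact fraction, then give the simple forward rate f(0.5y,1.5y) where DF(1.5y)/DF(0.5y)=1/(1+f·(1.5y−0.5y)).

1 1/2 4881/5000
2 1 4863/5000
3 3/2 4727/5000
f(0.5y,1.5y) = ((4881/5000)/(4727/5000) − 1)/(1) = 154/4727 ≈ 3.2579%

step 1 [0.5y] swap r/2=119/4881: DF=(1 − 119/4881·(0))/(1+119/4881) = 4881/5000 ≈ 0.976200
step 2 [1y] zero: DF = P = 4863/5000 ≈ 0.972600
step 3 [1.5y] zero: DF = P = 4727/5000 ≈ 0.945400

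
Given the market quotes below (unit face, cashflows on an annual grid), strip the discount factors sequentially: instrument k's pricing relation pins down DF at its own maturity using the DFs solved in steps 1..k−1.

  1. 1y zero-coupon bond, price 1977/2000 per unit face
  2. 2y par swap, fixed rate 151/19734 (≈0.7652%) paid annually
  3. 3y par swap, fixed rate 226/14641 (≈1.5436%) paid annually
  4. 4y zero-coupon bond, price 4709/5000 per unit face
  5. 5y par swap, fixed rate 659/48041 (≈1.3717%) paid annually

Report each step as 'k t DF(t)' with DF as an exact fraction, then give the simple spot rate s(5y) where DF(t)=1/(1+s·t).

1 1 1977/2000
2 2 9849/10000
3 3 2387/2500
4 4 4709/5000
5 5 9341/10000
s(5y) = (1/(9341/10000) − 1)/(5) = 659/46705 ≈ 1.4110%

step 1 [1y] zero: DF = P = 1977/2000 ≈ 0.988500
step 2 [2y] swap r/1=151/19734: DF=(1 − 151/19734·(0.988500))/(1+151/19734) = 9849/10000 ≈ 0.984900
step 3 [3y] swap r/1=226/14641: DF=(1 − 226/14641·(0.988500+0.984900))/(1+226/14641) = 2387/2500 ≈ 0.954800
step 4 [4y] zero: DF = P = 4709/5000 ≈ 0.941800
step 5 [5y] swap r/1=659/48041: DF=(1 − 659/48041·(0.988500+0.984900+0.954800+0.941800))/(1+659/48041) = 9341/10000 ≈ 0.934100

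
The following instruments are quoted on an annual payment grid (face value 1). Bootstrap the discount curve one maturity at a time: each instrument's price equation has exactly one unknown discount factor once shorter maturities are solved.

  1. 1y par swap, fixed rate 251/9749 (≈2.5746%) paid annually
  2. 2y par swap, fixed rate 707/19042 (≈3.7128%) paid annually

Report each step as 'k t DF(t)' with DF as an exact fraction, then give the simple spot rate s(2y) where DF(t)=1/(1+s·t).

1 1 9749/10000
2 2 9293/10000
s(2y) = (1/(9293/10000) − 1)/(2) = 707/18586 ≈ 3.8039%

step 1 [1y] swap r/1=251/9749: DF=(1 − 251/9749·(0))/(1+251/9749) = 9749/10000 ≈ 0.974900
step 2 [2y] swap r/1=707/19042: DF=(1 − 707/19042·(0.974900))/(1+707/19042) = 9293/10000 ≈ 0.929300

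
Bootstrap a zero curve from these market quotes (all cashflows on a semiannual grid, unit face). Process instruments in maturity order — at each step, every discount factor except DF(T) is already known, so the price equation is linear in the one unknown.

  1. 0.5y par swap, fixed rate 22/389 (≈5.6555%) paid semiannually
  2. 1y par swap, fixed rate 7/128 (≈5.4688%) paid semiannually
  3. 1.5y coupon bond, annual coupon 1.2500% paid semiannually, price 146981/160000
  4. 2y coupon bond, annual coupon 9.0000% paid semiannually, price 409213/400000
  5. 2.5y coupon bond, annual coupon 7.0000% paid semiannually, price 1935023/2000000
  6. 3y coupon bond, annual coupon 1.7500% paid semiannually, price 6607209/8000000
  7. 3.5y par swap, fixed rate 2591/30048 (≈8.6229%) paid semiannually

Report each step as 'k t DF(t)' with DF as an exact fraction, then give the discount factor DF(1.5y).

1 1/2 389/400
2 1 379/400
3 3/2 901/1000
4 2 343/400
5 5/2 1013/1250
6 3 3899/5000
7 7/2 7409/10000
DF(1.5y) = 901/1000 ≈ 0.901000

step 1 [0.5y] swap r/2=11/389: DF=(1 − 11/389·(0))/(1+11/389) = 389/400 ≈ 0.972500
step 2 [1y] swap r/2=7/256: DF=(1 − 7/256·(0.972500))/(1+7/256) = 379/400 ≈ 0.947500
step 3 [1.5y] bond c/2=1/160: DF=(146981/160000 − 1/160·(0.972500+0.947500))/(1+1/160) = 901/1000 ≈ 0.901000
step 4 [2y] bond c/2=9/200: DF=(409213/400000 − 9/200·(0.972500+0.947500+0.901000))/(1+9/200) = 343/400 ≈ 0.857500
step 5 [2.5y] bond c/2=7/200: DF=(1935023/2000000 − 7/200·(0.972500+0.947500+0.901000+0.857500))/(1+7/200) = 1013/1250 ≈ 0.810400
step 6 [3y] bond c/2=7/800: DF=(6607209/8000000 − 7/800·(0.972500+0.947500+0.901000+0.857500+0.810400))/(1+7/800) = 3899/5000 ≈ 0.779800
step 7 [3.5y] swap r/2=2591/60096: DF=(1 − 2591/60096·(0.972500+0.947500+0.901000+0.857500+0.810400+0.779800))/(1+2591/60096) = 7409/10000 ≈ 0.740900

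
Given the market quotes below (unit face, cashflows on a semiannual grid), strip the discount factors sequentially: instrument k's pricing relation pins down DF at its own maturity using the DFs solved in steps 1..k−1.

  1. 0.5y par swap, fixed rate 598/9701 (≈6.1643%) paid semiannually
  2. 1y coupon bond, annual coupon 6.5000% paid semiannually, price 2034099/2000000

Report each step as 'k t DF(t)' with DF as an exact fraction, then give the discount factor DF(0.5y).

step 1 [0.5y] swap r/2=299/9701: DF=(1 − 299/9701·(0))/(1+299/9701) = 9701/10000 ≈ 0.970100
step 2 [1y] bond c/2=13/400: DF=(2034099/2000000 − 13/400·(0.970100))/(1+13/400) = 1909/2000 ≈ 0.954500

1 1/2 9701/10000
2 1 1909/2000
DF(0.5y) = 9701/10000 ≈ 0.970100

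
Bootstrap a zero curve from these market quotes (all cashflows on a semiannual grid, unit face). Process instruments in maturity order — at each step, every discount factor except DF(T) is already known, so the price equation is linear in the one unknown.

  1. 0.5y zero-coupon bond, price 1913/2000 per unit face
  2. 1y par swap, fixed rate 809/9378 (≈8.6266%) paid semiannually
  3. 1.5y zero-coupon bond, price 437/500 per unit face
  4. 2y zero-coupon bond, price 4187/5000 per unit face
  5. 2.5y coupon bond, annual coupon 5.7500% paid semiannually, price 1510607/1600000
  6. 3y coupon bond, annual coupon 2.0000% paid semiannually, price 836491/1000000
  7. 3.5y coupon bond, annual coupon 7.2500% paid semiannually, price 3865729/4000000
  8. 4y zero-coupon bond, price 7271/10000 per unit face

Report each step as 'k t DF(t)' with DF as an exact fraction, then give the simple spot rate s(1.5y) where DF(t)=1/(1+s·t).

step 1 [0.5y] zero: DF = P = 1913/2000 ≈ 0.956500
step 2 [1y] swap r/2=809/18756: DF=(1 − 809/18756·(0.956500))/(1+809/18756) = 9191/10000 ≈ 0.919100
step 3 [1.5y] zero: DF = P = 437/500 ≈ 0.874000
step 4 [2y] zero: DF = P = 4187/5000 ≈ 0.837400
step 5 [2.5y] bond c/2=23/800: DF=(1510607/1600000 − 23/800·(0.956500+0.919100+0.874000+0.837400))/(1+23/800) = 327/400 ≈ 0.817500
step 6 [3y] bond c/2=1/100: DF=(836491/1000000 − 1/100·(0.956500+0.919100+0.874000+0.837400+0.817500))/(1+1/100) = 3923/5000 ≈ 0.784600
step 7 [3.5y] bond c/2=29/800: DF=(3865729/4000000 − 29/800·(0.956500+0.919100+0.874000+0.837400+0.817500+0.784600))/(1+29/800) = 7511/10000 ≈ 0.751100
step 8 [4y] zero: DF = P = 7271/10000 ≈ 0.727100

1 1/2 1913/2000
2 1 9191/10000
3 3/2 437/500
4 2 4187/5000
5 5/2 327/400
6 3 3923/5000
7 7/2 7511/10000
8 4 7271/10000
s(1.5y) = (1/(437/500) − 1)/(3/2) = 42/437 ≈ 9.6110%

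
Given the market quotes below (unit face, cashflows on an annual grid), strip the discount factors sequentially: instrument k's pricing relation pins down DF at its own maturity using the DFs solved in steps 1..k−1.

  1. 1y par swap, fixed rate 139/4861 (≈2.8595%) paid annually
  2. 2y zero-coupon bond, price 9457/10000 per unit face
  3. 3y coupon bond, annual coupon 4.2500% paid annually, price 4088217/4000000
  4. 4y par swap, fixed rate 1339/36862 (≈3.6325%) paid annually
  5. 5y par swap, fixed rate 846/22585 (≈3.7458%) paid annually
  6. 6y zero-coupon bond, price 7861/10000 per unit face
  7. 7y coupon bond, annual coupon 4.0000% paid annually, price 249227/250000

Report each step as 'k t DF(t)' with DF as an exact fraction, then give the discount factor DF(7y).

1 1 4861/5000
2 2 9457/10000
3 3 4511/5000
4 4 8661/10000
5 5 2077/2500
6 6 7861/10000
7 7 3773/5000
DF(7y) = 3773/5000 ≈ 0.754600

step 1 [1y] swap r/1=139/4861: DF=(1 − 139/4861·(0))/(1+139/4861) = 4861/5000 ≈ 0.972200
step 2 [2y] zero: DF = P = 9457/10000 ≈ 0.945700
step 3 [3y] bond c/1=17/400: DF=(4088217/4000000 − 17/400·(0.972200+0.945700))/(1+17/400) = 4511/5000 ≈ 0.902200
step 4 [4y] swap r/1=1339/36862: DF=(1 − 1339/36862·(0.972200+0.945700+0.902200))/(1+1339/36862) = 8661/10000 ≈ 0.866100
step 5 [5y] swap r/1=846/22585: DF=(1 − 846/22585·(0.972200+0.945700+0.902200+0.866100))/(1+846/22585) = 2077/2500 ≈ 0.830800
step 6 [6y] zero: DF = P = 7861/10000 ≈ 0.786100
step 7 [7y] bond c/1=1/25: DF=(249227/250000 − 1/25·(0.972200+0.945700+0.902200+0.866100+0.830800+0.786100))/(1+1/25) = 3773/5000 ≈ 0.754600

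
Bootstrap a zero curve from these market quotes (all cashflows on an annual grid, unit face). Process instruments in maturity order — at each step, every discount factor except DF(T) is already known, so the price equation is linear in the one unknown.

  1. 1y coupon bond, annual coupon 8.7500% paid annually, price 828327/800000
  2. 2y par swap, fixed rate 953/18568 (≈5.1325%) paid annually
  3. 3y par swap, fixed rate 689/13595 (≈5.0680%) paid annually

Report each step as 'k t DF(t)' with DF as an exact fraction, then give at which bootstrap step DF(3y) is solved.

step 1 [1y] bond c/1=7/80: DF=(828327/800000 − 7/80·(0))/(1+7/80) = 9521/10000 ≈ 0.952100
step 2 [2y] swap r/1=953/18568: DF=(1 − 953/18568·(0.952100))/(1+953/18568) = 9047/10000 ≈ 0.904700
step 3 [3y] swap r/1=689/13595: DF=(1 − 689/13595·(0.952100+0.904700))/(1+689/13595) = 4311/5000 ≈ 0.862200

1 1 9521/10000
2 2 9047/10000
3 3 4311/5000
DF(3y) is solved at step 3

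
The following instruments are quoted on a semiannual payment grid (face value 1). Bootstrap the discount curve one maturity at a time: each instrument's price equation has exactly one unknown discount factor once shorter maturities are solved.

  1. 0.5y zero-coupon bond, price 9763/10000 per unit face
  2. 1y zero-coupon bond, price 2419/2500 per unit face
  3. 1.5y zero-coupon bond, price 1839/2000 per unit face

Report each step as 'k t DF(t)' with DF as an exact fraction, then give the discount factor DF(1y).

step 1 [0.5y] zero: DF = P = 9763/10000 ≈ 0.976300
step 2 [1y] zero: DF = P = 2419/2500 ≈ 0.967600
step 3 [1.5y] zero: DF = P = 1839/2000 ≈ 0.919500

1 1/2 9763/10000
2 1 2419/2500
3 3/2 1839/2000
DF(1y) = 2419/2500 ≈ 0.967600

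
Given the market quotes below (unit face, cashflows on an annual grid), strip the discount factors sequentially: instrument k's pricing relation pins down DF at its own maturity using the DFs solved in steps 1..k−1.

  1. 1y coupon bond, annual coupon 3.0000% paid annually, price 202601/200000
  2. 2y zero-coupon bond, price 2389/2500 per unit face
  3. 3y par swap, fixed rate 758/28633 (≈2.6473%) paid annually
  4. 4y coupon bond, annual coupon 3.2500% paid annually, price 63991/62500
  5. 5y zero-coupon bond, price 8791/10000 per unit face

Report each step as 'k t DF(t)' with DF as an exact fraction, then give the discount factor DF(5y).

step 1 [1y] bond c/1=3/100: DF=(202601/200000 − 3/100·(0))/(1+3/100) = 1967/2000 ≈ 0.983500
step 2 [2y] zero: DF = P = 2389/2500 ≈ 0.955600
step 3 [3y] swap r/1=758/28633: DF=(1 − 758/28633·(0.983500+0.955600))/(1+758/28633) = 4621/5000 ≈ 0.924200
step 4 [4y] bond c/1=13/400: DF=(63991/62500 − 13/400·(0.983500+0.955600+0.924200))/(1+13/400) = 1803/2000 ≈ 0.901500
step 5 [5y] zero: DF = P = 8791/10000 ≈ 0.879100

1 1 1967/2000
2 2 2389/2500
3 3 4621/5000
4 4 1803/2000
5 5 8791/10000
DF(5y) = 8791/10000 ≈ 0.879100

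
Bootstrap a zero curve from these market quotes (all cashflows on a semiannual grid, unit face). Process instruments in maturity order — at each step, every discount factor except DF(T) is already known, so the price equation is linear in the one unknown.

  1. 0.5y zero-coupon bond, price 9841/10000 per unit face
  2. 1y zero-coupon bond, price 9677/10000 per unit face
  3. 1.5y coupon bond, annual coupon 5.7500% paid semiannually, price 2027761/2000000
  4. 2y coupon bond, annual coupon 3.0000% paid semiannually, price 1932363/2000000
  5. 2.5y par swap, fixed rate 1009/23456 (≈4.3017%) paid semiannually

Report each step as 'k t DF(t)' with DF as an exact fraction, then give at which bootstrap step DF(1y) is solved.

step 1 [0.5y] zero: DF = P = 9841/10000 ≈ 0.984100
step 2 [1y] zero: DF = P = 9677/10000 ≈ 0.967700
step 3 [1.5y] bond c/2=23/800: DF=(2027761/2000000 − 23/800·(0.984100+0.967700))/(1+23/800) = 931/1000 ≈ 0.931000
step 4 [2y] bond c/2=3/200: DF=(1932363/2000000 − 3/200·(0.984100+0.967700+0.931000))/(1+3/200) = 9093/10000 ≈ 0.909300
step 5 [2.5y] swap r/2=1009/46912: DF=(1 − 1009/46912·(0.984100+0.967700+0.931000+0.909300))/(1+1009/46912) = 8991/10000 ≈ 0.899100

1 1/2 9841/10000
2 1 9677/10000
3 3/2 931/1000
4 2 9093/10000
5 5/2 8991/10000
DF(1y) is solved at step 2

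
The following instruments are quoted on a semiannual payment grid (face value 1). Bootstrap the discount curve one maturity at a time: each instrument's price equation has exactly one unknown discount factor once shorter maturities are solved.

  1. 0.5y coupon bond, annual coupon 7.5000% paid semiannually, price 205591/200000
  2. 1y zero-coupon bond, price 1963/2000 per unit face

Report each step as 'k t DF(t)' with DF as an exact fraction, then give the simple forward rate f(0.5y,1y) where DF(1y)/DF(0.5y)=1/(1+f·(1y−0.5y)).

step 1 [0.5y] bond c/2=3/80: DF=(205591/200000 − 3/80·(0))/(1+3/80) = 2477/2500 ≈ 0.990800
step 2 [1y] zero: DF = P = 1963/2000 ≈ 0.981500

1 1/2 2477/2500
2 1 1963/2000
f(0.5y,1y) = ((2477/2500)/(1963/2000) − 1)/(1/2) = 186/9815 ≈ 1.8951%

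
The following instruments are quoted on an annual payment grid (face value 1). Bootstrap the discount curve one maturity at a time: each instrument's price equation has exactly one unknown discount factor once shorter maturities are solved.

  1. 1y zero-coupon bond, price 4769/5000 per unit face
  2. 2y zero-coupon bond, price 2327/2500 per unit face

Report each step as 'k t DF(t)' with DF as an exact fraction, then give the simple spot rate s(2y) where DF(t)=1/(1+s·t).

1 1 4769/5000
2 2 2327/2500
s(2y) = (1/(2327/2500) − 1)/(2) = 173/4654 ≈ 3.7172%

step 1 [1y] zero: DF = P = 4769/5000 ≈ 0.953800
step 2 [2y] zero: DF = P = 2327/2500 ≈ 0.930800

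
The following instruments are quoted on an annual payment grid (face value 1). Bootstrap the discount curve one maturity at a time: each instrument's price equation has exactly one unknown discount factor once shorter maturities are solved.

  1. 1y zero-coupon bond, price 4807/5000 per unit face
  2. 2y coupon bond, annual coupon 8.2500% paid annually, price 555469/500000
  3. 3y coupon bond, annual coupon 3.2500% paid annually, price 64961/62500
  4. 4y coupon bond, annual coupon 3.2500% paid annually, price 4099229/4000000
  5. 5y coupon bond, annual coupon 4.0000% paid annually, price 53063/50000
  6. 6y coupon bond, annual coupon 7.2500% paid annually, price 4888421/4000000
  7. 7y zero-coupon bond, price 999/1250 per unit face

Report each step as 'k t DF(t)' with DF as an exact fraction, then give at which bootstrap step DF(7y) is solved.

step 1 [1y] zero: DF = P = 4807/5000 ≈ 0.961400
step 2 [2y] bond c/1=33/400: DF=(555469/500000 − 33/400·(0.961400))/(1+33/400) = 953/1000 ≈ 0.953000
step 3 [3y] bond c/1=13/400: DF=(64961/62500 − 13/400·(0.961400+0.953000))/(1+13/400) = 1183/1250 ≈ 0.946400
step 4 [4y] bond c/1=13/400: DF=(4099229/4000000 − 13/400·(0.961400+0.953000+0.946400))/(1+13/400) = 361/400 ≈ 0.902500
step 5 [5y] bond c/1=1/25: DF=(53063/50000 − 1/25·(0.961400+0.953000+0.946400+0.902500))/(1+1/25) = 8757/10000 ≈ 0.875700
step 6 [6y] bond c/1=29/400: DF=(4888421/4000000 − 29/400·(0.961400+0.953000+0.946400+0.902500+0.875700))/(1+29/400) = 8259/10000 ≈ 0.825900
step 7 [7y] zero: DF = P = 999/1250 ≈ 0.799200

1 1 4807/5000
2 2 953/1000
3 3 1183/1250
4 4 361/400
5 5 8757/10000
6 6 8259/10000
7 7 999/1250
DF(7y) is solved at step 7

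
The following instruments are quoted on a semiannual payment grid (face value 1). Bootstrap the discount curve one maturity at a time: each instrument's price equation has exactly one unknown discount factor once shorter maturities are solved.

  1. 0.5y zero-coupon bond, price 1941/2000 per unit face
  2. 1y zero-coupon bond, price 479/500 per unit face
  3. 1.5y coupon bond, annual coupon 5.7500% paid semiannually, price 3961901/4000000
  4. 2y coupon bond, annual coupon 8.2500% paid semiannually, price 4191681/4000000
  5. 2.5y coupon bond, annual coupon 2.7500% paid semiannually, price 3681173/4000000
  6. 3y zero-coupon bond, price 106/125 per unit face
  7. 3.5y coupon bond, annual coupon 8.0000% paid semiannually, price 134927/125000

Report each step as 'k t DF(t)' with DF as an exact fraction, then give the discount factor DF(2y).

1 1/2 1941/2000
2 1 479/500
3 3/2 9089/10000
4 2 447/500
5 5/2 2143/2500
6 3 106/125
7 7/2 518/625
DF(2y) = 447/500 ≈ 0.894000

step 1 [0.5y] zero: DF = P = 1941/2000 ≈ 0.970500
step 2 [1y] zero: DF = P = 479/500 ≈ 0.958000
step 3 [1.5y] bond c/2=23/800: DF=(3961901/4000000 − 23/800·(0.970500+0.958000))/(1+23/800) = 9089/10000 ≈ 0.908900
step 4 [2y] bond c/2=33/800: DF=(4191681/4000000 − 33/800·(0.970500+0.958000+0.908900))/(1+33/800) = 447/500 ≈ 0.894000
step 5 [2.5y] bond c/2=11/800: DF=(3681173/4000000 − 11/800·(0.970500+0.958000+0.908900+0.894000))/(1+11/800) = 2143/2500 ≈ 0.857200
step 6 [3y] zero: DF = P = 106/125 ≈ 0.848000
step 7 [3.5y] bond c/2=1/25: DF=(134927/125000 − 1/25·(0.970500+0.958000+0.908900+0.894000+0.857200+0.848000))/(1+1/25) = 518/625 ≈ 0.828800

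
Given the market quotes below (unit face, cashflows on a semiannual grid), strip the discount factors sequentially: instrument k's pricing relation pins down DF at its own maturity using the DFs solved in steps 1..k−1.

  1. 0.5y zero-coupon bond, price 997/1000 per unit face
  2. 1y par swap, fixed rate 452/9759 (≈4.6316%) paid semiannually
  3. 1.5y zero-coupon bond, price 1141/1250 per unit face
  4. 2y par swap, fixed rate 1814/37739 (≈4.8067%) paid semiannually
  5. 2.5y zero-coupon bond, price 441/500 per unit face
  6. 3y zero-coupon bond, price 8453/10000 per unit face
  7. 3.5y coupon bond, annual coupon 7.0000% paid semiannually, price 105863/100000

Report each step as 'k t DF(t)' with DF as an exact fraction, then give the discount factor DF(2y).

1 1/2 997/1000
2 1 2387/2500
3 3/2 1141/1250
4 2 9093/10000
5 5/2 441/500
6 3 8453/10000
7 7/2 523/625
DF(2y) = 9093/10000 ≈ 0.909300

step 1 [0.5y] zero: DF = P = 997/1000 ≈ 0.997000
step 2 [1y] swap r/2=226/9759: DF=(1 − 226/9759·(0.997000))/(1+226/9759) = 2387/2500 ≈ 0.954800
step 3 [1.5y] zero: DF = P = 1141/1250 ≈ 0.912800
step 4 [2y] swap r/2=907/37739: DF=(1 − 907/37739·(0.997000+0.954800+0.912800))/(1+907/37739) = 9093/10000 ≈ 0.909300
step 5 [2.5y] zero: DF = P = 441/500 ≈ 0.882000
step 6 [3y] zero: DF = P = 8453/10000 ≈ 0.845300
step 7 [3.5y] bond c/2=7/200: DF=(105863/100000 − 7/200·(0.997000+0.954800+0.912800+0.909300+0.882000+0.845300))/(1+7/200) = 523/625 ≈ 0.836800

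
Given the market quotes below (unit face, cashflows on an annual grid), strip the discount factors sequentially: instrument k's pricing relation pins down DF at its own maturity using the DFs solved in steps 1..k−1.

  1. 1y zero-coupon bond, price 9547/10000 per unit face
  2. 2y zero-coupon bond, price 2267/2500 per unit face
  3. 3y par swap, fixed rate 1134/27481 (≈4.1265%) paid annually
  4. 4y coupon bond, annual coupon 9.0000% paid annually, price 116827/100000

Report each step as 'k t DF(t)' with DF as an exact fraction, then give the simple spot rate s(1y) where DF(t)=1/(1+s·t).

1 1 9547/10000
2 2 2267/2500
3 3 4433/5000
4 4 8449/10000
s(1y) = (1/(9547/10000) − 1)/(1) = 453/9547 ≈ 4.7449%

step 1 [1y] zero: DF = P = 9547/10000 ≈ 0.954700
step 2 [2y] zero: DF = P = 2267/2500 ≈ 0.906800
step 3 [3y] swap r/1=1134/27481: DF=(1 − 1134/27481·(0.954700+0.906800))/(1+1134/27481) = 4433/5000 ≈ 0.886600
step 4 [4y] bond c/1=9/100: DF=(116827/100000 − 9/100·(0.954700+0.906800+0.886600))/(1+9/100) = 8449/10000 ≈ 0.844900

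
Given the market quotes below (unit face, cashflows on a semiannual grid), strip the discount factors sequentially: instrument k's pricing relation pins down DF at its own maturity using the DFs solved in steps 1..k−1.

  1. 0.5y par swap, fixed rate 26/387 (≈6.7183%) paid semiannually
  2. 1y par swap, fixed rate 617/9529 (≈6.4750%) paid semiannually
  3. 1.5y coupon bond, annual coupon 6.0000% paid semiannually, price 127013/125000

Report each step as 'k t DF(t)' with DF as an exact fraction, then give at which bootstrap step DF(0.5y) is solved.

1 1/2 387/400
2 1 9383/10000
3 3/2 931/1000
DF(0.5y) is solved at step 1

step 1 [0.5y] swap r/2=13/387: DF=(1 − 13/387·(0))/(1+13/387) = 387/400 ≈ 0.967500
step 2 [1y] swap r/2=617/19058: DF=(1 − 617/19058·(0.967500))/(1+617/19058) = 9383/10000 ≈ 0.938300
step 3 [1.5y] bond c/2=3/100: DF=(127013/125000 − 3/100·(0.967500+0.938300))/(1+3/100) = 931/1000 ≈ 0.931000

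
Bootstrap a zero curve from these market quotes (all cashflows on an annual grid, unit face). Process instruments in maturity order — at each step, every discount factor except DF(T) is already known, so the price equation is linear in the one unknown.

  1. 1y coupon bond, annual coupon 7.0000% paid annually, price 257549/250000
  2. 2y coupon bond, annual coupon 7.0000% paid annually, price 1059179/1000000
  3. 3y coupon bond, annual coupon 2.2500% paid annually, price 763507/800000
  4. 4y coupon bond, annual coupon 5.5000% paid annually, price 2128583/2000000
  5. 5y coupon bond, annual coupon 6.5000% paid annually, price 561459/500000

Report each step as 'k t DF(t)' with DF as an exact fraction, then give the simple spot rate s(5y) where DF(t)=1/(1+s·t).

step 1 [1y] bond c/1=7/100: DF=(257549/250000 − 7/100·(0))/(1+7/100) = 2407/2500 ≈ 0.962800
step 2 [2y] bond c/1=7/100: DF=(1059179/1000000 − 7/100·(0.962800))/(1+7/100) = 9269/10000 ≈ 0.926900
step 3 [3y] bond c/1=9/400: DF=(763507/800000 − 9/400·(0.962800+0.926900))/(1+9/400) = 4459/5000 ≈ 0.891800
step 4 [4y] bond c/1=11/200: DF=(2128583/2000000 − 11/200·(0.962800+0.926900+0.891800))/(1+11/200) = 4319/5000 ≈ 0.863800
step 5 [5y] bond c/1=13/200: DF=(561459/500000 − 13/200·(0.962800+0.926900+0.891800+0.863800))/(1+13/200) = 8319/10000 ≈ 0.831900

1 1 2407/2500
2 2 9269/10000
3 3 4459/5000
4 4 4319/5000
5 5 8319/10000
s(5y) = (1/(8319/10000) − 1)/(5) = 1681/41595 ≈ 4.0414%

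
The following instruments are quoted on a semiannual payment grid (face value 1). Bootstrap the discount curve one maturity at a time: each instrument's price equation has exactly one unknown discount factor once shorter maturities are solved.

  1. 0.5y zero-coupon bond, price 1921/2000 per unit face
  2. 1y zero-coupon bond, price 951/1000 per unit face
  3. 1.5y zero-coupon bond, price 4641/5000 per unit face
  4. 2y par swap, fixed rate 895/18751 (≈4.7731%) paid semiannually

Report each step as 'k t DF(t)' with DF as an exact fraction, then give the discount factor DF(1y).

1 1/2 1921/2000
2 1 951/1000
3 3/2 4641/5000
4 2 1821/2000
DF(1y) = 951/1000 ≈ 0.951000

step 1 [0.5y] zero: DF = P = 1921/2000 ≈ 0.960500
step 2 [1y] zero: DF = P = 951/1000 ≈ 0.951000
step 3 [1.5y] zero: DF = P = 4641/5000 ≈ 0.928200
step 4 [2y] swap r/2=895/37502: DF=(1 − 895/37502·(0.960500+0.951000+0.928200))/(1+895/37502) = 1821/2000 ≈ 0.910500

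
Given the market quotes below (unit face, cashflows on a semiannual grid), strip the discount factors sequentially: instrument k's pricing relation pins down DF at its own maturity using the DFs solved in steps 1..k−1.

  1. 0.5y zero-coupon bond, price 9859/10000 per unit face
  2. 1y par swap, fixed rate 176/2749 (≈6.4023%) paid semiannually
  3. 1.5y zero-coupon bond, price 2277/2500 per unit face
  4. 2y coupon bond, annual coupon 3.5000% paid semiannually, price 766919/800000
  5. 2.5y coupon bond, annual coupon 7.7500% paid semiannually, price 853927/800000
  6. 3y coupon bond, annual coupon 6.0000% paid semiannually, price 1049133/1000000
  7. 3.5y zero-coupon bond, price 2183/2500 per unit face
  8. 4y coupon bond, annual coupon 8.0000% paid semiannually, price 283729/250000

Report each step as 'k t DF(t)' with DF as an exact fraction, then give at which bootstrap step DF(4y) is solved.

1 1/2 9859/10000
2 1 1173/1250
3 3/2 2277/2500
4 2 4467/5000
5 5/2 1777/2000
6 3 8841/10000
7 7/2 2183/2500
8 4 8461/10000
DF(4y) is solved at step 8

step 1 [0.5y] zero: DF = P = 9859/10000 ≈ 0.985900
step 2 [1y] swap r/2=88/2749: DF=(1 − 88/2749·(0.985900))/(1+88/2749) = 1173/1250 ≈ 0.938400
step 3 [1.5y] zero: DF = P = 2277/2500 ≈ 0.910800
step 4 [2y] bond c/2=7/400: DF=(766919/800000 − 7/400·(0.985900+0.938400+0.910800))/(1+7/400) = 4467/5000 ≈ 0.893400
step 5 [2.5y] bond c/2=31/800: DF=(853927/800000 − 31/800·(0.985900+0.938400+0.910800+0.893400))/(1+31/800) = 1777/2000 ≈ 0.888500
step 6 [3y] bond c/2=3/100: DF=(1049133/1000000 − 3/100·(0.985900+0.938400+0.910800+0.893400+0.888500))/(1+3/100) = 8841/10000 ≈ 0.884100
step 7 [3.5y] zero: DF = P = 2183/2500 ≈ 0.873200
step 8 [4y] bond c/2=1/25: DF=(283729/250000 − 1/25·(0.985900+0.938400+0.910800+0.893400+0.888500+0.884100+0.873200))/(1+1/25) = 8461/10000 ≈ 0.846100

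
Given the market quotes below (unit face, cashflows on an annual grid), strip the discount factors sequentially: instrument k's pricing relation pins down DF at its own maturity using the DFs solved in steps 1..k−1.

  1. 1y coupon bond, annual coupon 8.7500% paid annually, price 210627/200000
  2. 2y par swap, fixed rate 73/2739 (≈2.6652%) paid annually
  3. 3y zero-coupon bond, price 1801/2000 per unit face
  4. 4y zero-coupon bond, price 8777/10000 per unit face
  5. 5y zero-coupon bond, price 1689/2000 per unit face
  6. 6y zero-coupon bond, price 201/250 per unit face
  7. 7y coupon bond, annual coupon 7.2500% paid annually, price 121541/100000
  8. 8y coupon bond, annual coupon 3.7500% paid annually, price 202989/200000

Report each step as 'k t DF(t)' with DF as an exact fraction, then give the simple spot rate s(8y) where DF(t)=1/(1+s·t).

step 1 [1y] bond c/1=7/80: DF=(210627/200000 − 7/80·(0))/(1+7/80) = 2421/2500 ≈ 0.968400
step 2 [2y] swap r/1=73/2739: DF=(1 − 73/2739·(0.968400))/(1+73/2739) = 9489/10000 ≈ 0.948900
step 3 [3y] zero: DF = P = 1801/2000 ≈ 0.900500
step 4 [4y] zero: DF = P = 8777/10000 ≈ 0.877700
step 5 [5y] zero: DF = P = 1689/2000 ≈ 0.844500
step 6 [6y] zero: DF = P = 201/250 ≈ 0.804000
step 7 [7y] bond c/1=29/400: DF=(121541/100000 − 29/400·(0.968400+0.948900+0.900500+0.877700+0.844500+0.804000))/(1+29/400) = 193/250 ≈ 0.772000
step 8 [8y] bond c/1=3/80: DF=(202989/200000 − 3/80·(0.968400+0.948900+0.900500+0.877700+0.844500+0.804000+0.772000))/(1+3/80) = 1893/2500 ≈ 0.757200

1 1 2421/2500
2 2 9489/10000
3 3 1801/2000
4 4 8777/10000
5 5 1689/2000
6 6 201/250
7 7 193/250
8 8 1893/2500
s(8y) = (1/(1893/2500) − 1)/(8) = 607/15144 ≈ 4.0082%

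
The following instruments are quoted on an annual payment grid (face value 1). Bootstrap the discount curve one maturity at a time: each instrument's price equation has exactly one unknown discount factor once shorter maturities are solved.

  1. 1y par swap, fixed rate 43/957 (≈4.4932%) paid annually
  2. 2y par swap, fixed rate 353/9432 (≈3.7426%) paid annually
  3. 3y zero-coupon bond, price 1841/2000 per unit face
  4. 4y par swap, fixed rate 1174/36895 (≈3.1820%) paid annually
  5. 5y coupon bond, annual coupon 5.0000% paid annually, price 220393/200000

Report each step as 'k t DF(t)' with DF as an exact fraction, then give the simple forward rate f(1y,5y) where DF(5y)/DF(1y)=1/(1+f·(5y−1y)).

step 1 [1y] swap r/1=43/957: DF=(1 − 43/957·(0))/(1+43/957) = 957/1000 ≈ 0.957000
step 2 [2y] swap r/1=353/9432: DF=(1 − 353/9432·(0.957000))/(1+353/9432) = 4647/5000 ≈ 0.929400
step 3 [3y] zero: DF = P = 1841/2000 ≈ 0.920500
step 4 [4y] swap r/1=1174/36895: DF=(1 − 1174/36895·(0.957000+0.929400+0.920500))/(1+1174/36895) = 4413/5000 ≈ 0.882600
step 5 [5y] bond c/1=1/20: DF=(220393/200000 − 1/20·(0.957000+0.929400+0.920500+0.882600))/(1+1/20) = 4369/5000 ≈ 0.873800

1 1 957/1000
2 2 4647/5000
3 3 1841/2000
4 4 4413/5000
5 5 4369/5000
f(1y,5y) = ((957/1000)/(4369/5000) − 1)/(4) = 104/4369 ≈ 2.3804%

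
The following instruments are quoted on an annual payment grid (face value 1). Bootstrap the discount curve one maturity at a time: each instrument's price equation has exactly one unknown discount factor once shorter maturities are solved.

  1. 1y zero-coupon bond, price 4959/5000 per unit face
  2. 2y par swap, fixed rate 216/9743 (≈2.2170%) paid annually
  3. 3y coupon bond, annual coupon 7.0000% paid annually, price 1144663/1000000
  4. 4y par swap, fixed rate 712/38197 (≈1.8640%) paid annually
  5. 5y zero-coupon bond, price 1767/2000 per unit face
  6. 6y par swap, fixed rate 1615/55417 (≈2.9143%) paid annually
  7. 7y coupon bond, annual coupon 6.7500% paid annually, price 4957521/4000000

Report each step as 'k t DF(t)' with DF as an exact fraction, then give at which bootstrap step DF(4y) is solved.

1 1 4959/5000
2 2 598/625
3 3 9423/10000
4 4 1161/1250
5 5 1767/2000
6 6 1677/2000
7 7 4053/5000
DF(4y) is solved at step 4

step 1 [1y] zero: DF = P = 4959/5000 ≈ 0.991800
step 2 [2y] swap r/1=216/9743: DF=(1 − 216/9743·(0.991800))/(1+216/9743) = 598/625 ≈ 0.956800
step 3 [3y] bond c/1=7/100: DF=(1144663/1000000 − 7/100·(0.991800+0.956800))/(1+7/100) = 9423/10000 ≈ 0.942300
step 4 [4y] swap r/1=712/38197: DF=(1 − 712/38197·(0.991800+0.956800+0.942300))/(1+712/38197) = 1161/1250 ≈ 0.928800
step 5 [5y] zero: DF = P = 1767/2000 ≈ 0.883500
step 6 [6y] swap r/1=1615/55417: DF=(1 − 1615/55417·(0.991800+0.956800+0.942300+0.928800+0.883500))/(1+1615/55417) = 1677/2000 ≈ 0.838500
step 7 [7y] bond c/1=27/400: DF=(4957521/4000000 − 27/400·(0.991800+0.956800+0.942300+0.928800+0.883500+0.838500))/(1+27/400) = 4053/5000 ≈ 0.810600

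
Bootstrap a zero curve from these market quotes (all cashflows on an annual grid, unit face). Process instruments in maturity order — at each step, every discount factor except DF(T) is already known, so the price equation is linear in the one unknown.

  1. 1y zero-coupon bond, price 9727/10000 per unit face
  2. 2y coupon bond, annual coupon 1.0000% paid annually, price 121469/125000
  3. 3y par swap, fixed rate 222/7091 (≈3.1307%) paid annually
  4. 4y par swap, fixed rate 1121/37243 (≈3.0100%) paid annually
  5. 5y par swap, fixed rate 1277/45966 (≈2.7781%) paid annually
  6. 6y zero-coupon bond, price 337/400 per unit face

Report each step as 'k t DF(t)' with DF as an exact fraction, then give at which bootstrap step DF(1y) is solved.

step 1 [1y] zero: DF = P = 9727/10000 ≈ 0.972700
step 2 [2y] bond c/1=1/100: DF=(121469/125000 − 1/100·(0.972700))/(1+1/100) = 381/400 ≈ 0.952500
step 3 [3y] swap r/1=222/7091: DF=(1 − 222/7091·(0.972700+0.952500))/(1+222/7091) = 1139/1250 ≈ 0.911200
step 4 [4y] swap r/1=1121/37243: DF=(1 − 1121/37243·(0.972700+0.952500+0.911200))/(1+1121/37243) = 8879/10000 ≈ 0.887900
step 5 [5y] swap r/1=1277/45966: DF=(1 − 1277/45966·(0.972700+0.952500+0.911200+0.887900))/(1+1277/45966) = 8723/10000 ≈ 0.872300
step 6 [6y] zero: DF = P = 337/400 ≈ 0.842500

1 1 9727/10000
2 2 381/400
3 3 1139/1250
4 4 8879/10000
5 5 8723/10000
6 6 337/400
DF(1y) is solved at step 1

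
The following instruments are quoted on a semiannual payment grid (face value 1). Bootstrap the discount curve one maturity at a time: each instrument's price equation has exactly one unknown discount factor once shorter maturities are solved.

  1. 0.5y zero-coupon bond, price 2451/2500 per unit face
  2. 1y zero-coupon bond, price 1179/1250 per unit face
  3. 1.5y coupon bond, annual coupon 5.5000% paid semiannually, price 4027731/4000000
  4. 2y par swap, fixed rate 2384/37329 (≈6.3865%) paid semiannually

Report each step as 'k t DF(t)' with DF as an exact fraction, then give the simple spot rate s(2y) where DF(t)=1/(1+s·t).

step 1 [0.5y] zero: DF = P = 2451/2500 ≈ 0.980400
step 2 [1y] zero: DF = P = 1179/1250 ≈ 0.943200
step 3 [1.5y] bond c/2=11/400: DF=(4027731/4000000 − 11/400·(0.980400+0.943200))/(1+11/400) = 1857/2000 ≈ 0.928500
step 4 [2y] swap r/2=1192/37329: DF=(1 − 1192/37329·(0.980400+0.943200+0.928500))/(1+1192/37329) = 1101/1250 ≈ 0.880800

1 1/2 2451/2500
2 1 1179/1250
3 3/2 1857/2000
4 2 1101/1250
s(2y) = (1/(1101/1250) − 1)/(2) = 149/2202 ≈ 6.7666%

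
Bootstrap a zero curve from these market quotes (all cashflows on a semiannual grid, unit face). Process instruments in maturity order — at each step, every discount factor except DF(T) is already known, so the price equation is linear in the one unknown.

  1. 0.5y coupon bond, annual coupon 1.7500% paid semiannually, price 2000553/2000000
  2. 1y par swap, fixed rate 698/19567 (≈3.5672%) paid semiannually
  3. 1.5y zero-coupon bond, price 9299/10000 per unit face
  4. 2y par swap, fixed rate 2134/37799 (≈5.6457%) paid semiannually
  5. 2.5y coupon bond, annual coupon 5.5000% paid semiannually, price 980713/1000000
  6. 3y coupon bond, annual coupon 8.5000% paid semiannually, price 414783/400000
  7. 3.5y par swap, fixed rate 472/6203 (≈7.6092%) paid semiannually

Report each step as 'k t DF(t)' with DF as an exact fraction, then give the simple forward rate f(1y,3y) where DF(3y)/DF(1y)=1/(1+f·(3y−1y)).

1 1/2 2479/2500
2 1 9651/10000
3 3/2 9299/10000
4 2 8933/10000
5 5/2 8533/10000
6 3 4029/5000
7 7/2 191/250
f(1y,3y) = ((9651/10000)/(4029/5000) − 1)/(2) = 531/5372 ≈ 9.8846%

step 1 [0.5y] bond c/2=7/800: DF=(2000553/2000000 − 7/800·(0))/(1+7/800) = 2479/2500 ≈ 0.991600
step 2 [1y] swap r/2=349/19567: DF=(1 − 349/19567·(0.991600))/(1+349/19567) = 9651/10000 ≈ 0.965100
step 3 [1.5y] zero: DF = P = 9299/10000 ≈ 0.929900
step 4 [2y] swap r/2=1067/37799: DF=(1 − 1067/37799·(0.991600+0.965100+0.929900))/(1+1067/37799) = 8933/10000 ≈ 0.893300
step 5 [2.5y] bond c/2=11/400: DF=(980713/1000000 − 11/400·(0.991600+0.965100+0.929900+0.893300))/(1+11/400) = 8533/10000 ≈ 0.853300
step 6 [3y] bond c/2=17/400: DF=(414783/400000 − 17/400·(0.991600+0.965100+0.929900+0.893300+0.853300))/(1+17/400) = 4029/5000 ≈ 0.805800
step 7 [3.5y] swap r/2=236/6203: DF=(1 − 236/6203·(0.991600+0.965100+0.929900+0.893300+0.853300+0.805800))/(1+236/6203) = 191/250 ≈ 0.764000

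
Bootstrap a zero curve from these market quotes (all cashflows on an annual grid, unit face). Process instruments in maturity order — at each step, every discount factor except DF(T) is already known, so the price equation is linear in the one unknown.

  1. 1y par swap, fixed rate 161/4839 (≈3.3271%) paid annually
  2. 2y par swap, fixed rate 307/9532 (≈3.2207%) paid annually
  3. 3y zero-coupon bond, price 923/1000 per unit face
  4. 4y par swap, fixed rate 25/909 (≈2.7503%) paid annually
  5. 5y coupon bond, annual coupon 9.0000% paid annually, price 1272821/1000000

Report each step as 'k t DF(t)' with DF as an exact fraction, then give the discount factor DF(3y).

step 1 [1y] swap r/1=161/4839: DF=(1 − 161/4839·(0))/(1+161/4839) = 4839/5000 ≈ 0.967800
step 2 [2y] swap r/1=307/9532: DF=(1 − 307/9532·(0.967800))/(1+307/9532) = 4693/5000 ≈ 0.938600
step 3 [3y] zero: DF = P = 923/1000 ≈ 0.923000
step 4 [4y] swap r/1=25/909: DF=(1 − 25/909·(0.967800+0.938600+0.923000))/(1+25/909) = 359/400 ≈ 0.897500
step 5 [5y] bond c/1=9/100: DF=(1272821/1000000 − 9/100·(0.967800+0.938600+0.923000+0.897500))/(1+9/100) = 43/50 ≈ 0.860000

1 1 4839/5000
2 2 4693/5000
3 3 923/1000
4 4 359/400
5 5 43/50
DF(3y) = 923/1000 ≈ 0.923000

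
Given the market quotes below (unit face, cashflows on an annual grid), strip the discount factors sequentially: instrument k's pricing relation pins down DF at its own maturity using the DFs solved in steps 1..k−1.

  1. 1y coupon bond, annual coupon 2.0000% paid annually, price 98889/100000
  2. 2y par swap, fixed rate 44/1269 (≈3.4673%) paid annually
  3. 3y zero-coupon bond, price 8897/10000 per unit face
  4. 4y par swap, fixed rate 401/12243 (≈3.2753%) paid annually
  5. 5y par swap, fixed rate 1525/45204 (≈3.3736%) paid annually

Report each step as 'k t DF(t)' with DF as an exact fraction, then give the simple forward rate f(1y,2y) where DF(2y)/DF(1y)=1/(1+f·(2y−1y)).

step 1 [1y] bond c/1=1/50: DF=(98889/100000 − 1/50·(0))/(1+1/50) = 1939/2000 ≈ 0.969500
step 2 [2y] swap r/1=44/1269: DF=(1 − 44/1269·(0.969500))/(1+44/1269) = 467/500 ≈ 0.934000
step 3 [3y] zero: DF = P = 8897/10000 ≈ 0.889700
step 4 [4y] swap r/1=401/12243: DF=(1 − 401/12243·(0.969500+0.934000+0.889700))/(1+401/12243) = 8797/10000 ≈ 0.879700
step 5 [5y] swap r/1=1525/45204: DF=(1 − 1525/45204·(0.969500+0.934000+0.889700+0.879700))/(1+1525/45204) = 339/400 ≈ 0.847500

1 1 1939/2000
2 2 467/500
3 3 8897/10000
4 4 8797/10000
5 5 339/400
f(1y,2y) = ((1939/2000)/(467/500) − 1)/(1) = 71/1868 ≈ 3.8009%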